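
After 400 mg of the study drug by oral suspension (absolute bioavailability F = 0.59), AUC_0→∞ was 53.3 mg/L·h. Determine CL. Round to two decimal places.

CL = 4.43 L/h

CL = F × Dose / AUC_0→∞
   = 0.59 × 400 / 53.3 = 4.42777 L/h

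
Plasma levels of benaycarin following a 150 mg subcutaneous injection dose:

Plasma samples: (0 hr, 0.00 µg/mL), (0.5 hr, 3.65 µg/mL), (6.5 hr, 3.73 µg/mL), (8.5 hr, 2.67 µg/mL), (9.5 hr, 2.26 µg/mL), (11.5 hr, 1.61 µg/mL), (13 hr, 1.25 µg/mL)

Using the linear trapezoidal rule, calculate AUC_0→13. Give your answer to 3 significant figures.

Trapezoidal AUC_0→13:
  [0→0.5]: (0.00+3.65)/2 × 0.5 = 0.9125
  [0.5→6.5]: (3.65+3.73)/2 × 6 = 22.14
  [6.5→8.5]: (3.73+2.67)/2 × 2 = 6.4
  [8.5→9.5]: (2.67+2.26)/2 × 1 = 2.465
  [9.5→11.5]: (2.26+1.61)/2 × 2 = 3.87
  [11.5→13]: (1.61+1.25)/2 × 1.5 = 2.145
  Sum = 37.9325 µg/mL·hr

AUC = 37.9 µg/mL·hr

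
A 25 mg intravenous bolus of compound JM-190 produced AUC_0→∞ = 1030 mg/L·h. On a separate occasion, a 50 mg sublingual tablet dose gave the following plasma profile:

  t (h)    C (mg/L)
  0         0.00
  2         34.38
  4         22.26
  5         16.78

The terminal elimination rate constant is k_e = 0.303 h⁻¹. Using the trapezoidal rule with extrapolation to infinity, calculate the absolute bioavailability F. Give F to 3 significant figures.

Trapezoidal AUC_0→5 (sublingual tablet):
  [0→2]: (0.00+34.38)/2 × 2 = 34.38
  [2→4]: (34.38+22.26)/2 × 2 = 56.64
  [4→5]: (22.26+16.78)/2 × 1 = 19.52
  Sum = 110.54 mg/L·h
Tail: C_last/k_e = 16.78/0.303 = 55.380
AUC_0→∞ (sublingual tablet) = 110.54 + 55.380 = 165.92 mg/L·h
F = (AUC_ev/D_ev)/(AUC_iv/D_iv) = (165.92/50)/(1030/25) = 3.3184/41.2 = 0.0805

F = 0.0805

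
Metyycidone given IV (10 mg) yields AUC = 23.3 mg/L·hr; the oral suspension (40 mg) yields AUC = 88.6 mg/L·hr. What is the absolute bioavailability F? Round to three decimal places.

F = (AUC_ev / D_ev) / (AUC_iv / D_iv)
  = (88.6/40) / (23.3/10)
  = 2.215 / 2.33 = 0.9506

F = 0.951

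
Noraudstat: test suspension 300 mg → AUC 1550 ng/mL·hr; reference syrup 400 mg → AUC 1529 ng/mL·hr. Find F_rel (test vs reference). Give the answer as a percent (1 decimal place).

F_rel = 135.2%

F_rel = (AUC_test/D_test) / (AUC_ref/D_ref)
      = (1550/300) / (1529/400)
      = 5.16667 / 3.8225 = 1.3516 = 135.16%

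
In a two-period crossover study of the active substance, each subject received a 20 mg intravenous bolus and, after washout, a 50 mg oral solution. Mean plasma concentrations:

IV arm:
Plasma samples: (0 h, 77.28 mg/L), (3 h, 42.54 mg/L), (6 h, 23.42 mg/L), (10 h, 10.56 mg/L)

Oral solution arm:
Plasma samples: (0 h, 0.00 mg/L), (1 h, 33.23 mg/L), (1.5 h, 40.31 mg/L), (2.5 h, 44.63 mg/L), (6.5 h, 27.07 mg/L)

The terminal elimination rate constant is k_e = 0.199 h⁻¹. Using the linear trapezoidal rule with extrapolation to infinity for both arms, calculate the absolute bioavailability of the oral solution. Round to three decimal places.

Trapezoidal AUC_0→10 (IV):
  [0→3]: (77.28+42.54)/2 × 3 = 179.73
  [3→6]: (42.54+23.42)/2 × 3 = 98.94
  [6→10]: (23.42+10.56)/2 × 4 = 67.96
  Sum = 346.63 mg/L·h
IV tail: 10.56/0.199 = 53.065; AUC_iv,0→∞ = 346.63 + 53.065 = 399.695 mg/L·h
Trapezoidal AUC_0→6.5 (oral solution):
  [0→1]: (0.00+33.23)/2 × 1 = 16.615
  [1→1.5]: (33.23+40.31)/2 × 0.5 = 18.385
  [1.5→2.5]: (40.31+44.63)/2 × 1 = 42.47
  [2.5→6.5]: (44.63+27.07)/2 × 4 = 143.4
  Sum = 220.87 mg/L·h
oral solution tail: 27.07/0.199 = 136.030; AUC_ev,0→∞ = 220.87 + 136.030 = 356.9 mg/L·h
F = (AUC_ev/D_ev)/(AUC_iv/D_iv) = (356.9/50)/(399.695/20) = 7.138/19.98475 = 0.3572

F = 0.357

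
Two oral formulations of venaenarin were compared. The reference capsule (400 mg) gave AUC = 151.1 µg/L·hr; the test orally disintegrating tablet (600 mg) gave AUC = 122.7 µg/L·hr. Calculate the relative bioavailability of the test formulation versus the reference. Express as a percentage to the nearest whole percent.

F_rel = (AUC_test/D_test) / (AUC_ref/D_ref)
      = (122.7/600) / (151.1/400)
      = 0.2045 / 0.37775 = 0.5414 = 54.14%

F_rel = 54%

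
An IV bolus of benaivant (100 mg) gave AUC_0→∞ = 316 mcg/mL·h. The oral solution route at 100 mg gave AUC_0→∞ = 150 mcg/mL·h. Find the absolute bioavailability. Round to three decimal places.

F = (AUC_ev / D_ev) / (AUC_iv / D_iv)
  = (150/100) / (316/100)
  = 1.5 / 3.16 = 0.4747

F = 0.475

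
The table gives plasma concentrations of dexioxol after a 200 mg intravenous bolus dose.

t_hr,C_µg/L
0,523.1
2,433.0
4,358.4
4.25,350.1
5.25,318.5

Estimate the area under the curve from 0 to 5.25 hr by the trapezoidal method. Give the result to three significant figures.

AUC = 2170 µg/L·hr

Trapezoidal AUC_0→5.25:
  [0→2]: (523.1+433.0)/2 × 2 = 956.1
  [2→4]: (433.0+358.4)/2 × 2 = 791.4
  [4→4.25]: (358.4+350.1)/2 × 0.25 = 88.5625
  [4.25→5.25]: (350.1+318.5)/2 × 1 = 334.3
  Sum = 2170.3625 µg/L·hr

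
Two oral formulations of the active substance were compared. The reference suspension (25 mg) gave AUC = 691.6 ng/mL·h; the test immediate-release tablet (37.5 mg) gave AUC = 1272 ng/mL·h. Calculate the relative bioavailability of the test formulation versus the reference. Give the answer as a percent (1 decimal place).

F_rel = (AUC_test/D_test) / (AUC_ref/D_ref)
      = (1272/37.5) / (691.6/25)
      = 33.92 / 27.664 = 1.2261 = 122.61%

F_rel = 122.6%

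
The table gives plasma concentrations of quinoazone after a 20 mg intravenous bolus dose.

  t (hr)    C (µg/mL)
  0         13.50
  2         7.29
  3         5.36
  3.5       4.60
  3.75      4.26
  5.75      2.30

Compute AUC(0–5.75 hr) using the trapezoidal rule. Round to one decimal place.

AUC = 37.3 µg/mL·hr

Trapezoidal AUC_0→5.75:
  [0→2]: (13.50+7.29)/2 × 2 = 20.79
  [2→3]: (7.29+5.36)/2 × 1 = 6.325
  [3→3.5]: (5.36+4.60)/2 × 0.5 = 2.49
  [3.5→3.75]: (4.60+4.26)/2 × 0.25 = 1.1075
  [3.75→5.75]: (4.26+2.30)/2 × 2 = 6.56
  Sum = 37.2725 µg/mL·hr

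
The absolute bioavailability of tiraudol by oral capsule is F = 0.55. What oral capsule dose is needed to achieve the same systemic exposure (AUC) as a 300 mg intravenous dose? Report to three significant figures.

D_oral = 545 mg

For equal systemic exposure: F × D_ev = D_iv
D_ev = D_iv / F = 300 / 0.55 = 545.455 mg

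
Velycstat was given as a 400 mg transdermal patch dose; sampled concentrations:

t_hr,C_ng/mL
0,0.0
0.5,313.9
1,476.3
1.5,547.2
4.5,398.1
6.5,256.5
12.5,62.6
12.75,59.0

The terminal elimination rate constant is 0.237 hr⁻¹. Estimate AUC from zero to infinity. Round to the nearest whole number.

Trapezoidal AUC_0→12.75:
  [0→0.5]: (0.0+313.9)/2 × 0.5 = 78.475
  [0.5→1]: (313.9+476.3)/2 × 0.5 = 197.55
  [1→1.5]: (476.3+547.2)/2 × 0.5 = 255.875
  [1.5→4.5]: (547.2+398.1)/2 × 3 = 1417.95
  [4.5→6.5]: (398.1+256.5)/2 × 2 = 654.6
  [6.5→12.5]: (256.5+62.6)/2 × 6 = 957.3
  [12.5→12.75]: (62.6+59.0)/2 × 0.25 = 15.2
  Sum = 3576.95 ng/mL·hr
Extrapolated tail: C_last / k_e = 59.0 / 0.237 = 248.945
AUC_0→∞ = 3576.95 + 248.945 = 3825.895 ng/mL·hr

AUC = 3826 ng/mL·hr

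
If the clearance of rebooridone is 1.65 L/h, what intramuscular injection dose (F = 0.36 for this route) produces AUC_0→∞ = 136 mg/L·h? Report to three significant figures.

Dose = 623 mg

Dose = CL × AUC_0→∞ / F
     = 1.65 × 136 / 0.36 = 623.333 mg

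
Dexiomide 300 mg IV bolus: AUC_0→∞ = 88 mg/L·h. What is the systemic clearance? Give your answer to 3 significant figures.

CL = Dose_iv / AUC_0→∞
   = 300 / 88 = 3.40909 L/h

CL = 3.41 L/h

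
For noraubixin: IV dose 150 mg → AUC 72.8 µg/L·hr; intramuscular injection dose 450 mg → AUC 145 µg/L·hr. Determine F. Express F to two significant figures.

F = (AUC_ev / D_ev) / (AUC_iv / D_iv)
  = (145/450) / (72.8/150)
  = 0.322222 / 0.485333 = 0.6639

F = 0.66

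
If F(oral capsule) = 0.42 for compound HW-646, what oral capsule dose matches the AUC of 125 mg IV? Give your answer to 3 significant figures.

D_oral = 298 mg

For equal systemic exposure: F × D_ev = D_iv
D_ev = D_iv / F = 125 / 0.42 = 297.619 mg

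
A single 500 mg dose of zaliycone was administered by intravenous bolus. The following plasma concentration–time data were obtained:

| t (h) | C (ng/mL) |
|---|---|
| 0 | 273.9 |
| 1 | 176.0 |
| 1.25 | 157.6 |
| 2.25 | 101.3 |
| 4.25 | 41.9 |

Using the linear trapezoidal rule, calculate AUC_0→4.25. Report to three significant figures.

Trapezoidal AUC_0→4.25:
  [0→1]: (273.9+176.0)/2 × 1 = 224.95
  [1→1.25]: (176.0+157.6)/2 × 0.25 = 41.7
  [1.25→2.25]: (157.6+101.3)/2 × 1 = 129.45
  [2.25→4.25]: (101.3+41.9)/2 × 2 = 143.2
  Sum = 539.3 ng/mL·h

AUC = 539 ng/mL·h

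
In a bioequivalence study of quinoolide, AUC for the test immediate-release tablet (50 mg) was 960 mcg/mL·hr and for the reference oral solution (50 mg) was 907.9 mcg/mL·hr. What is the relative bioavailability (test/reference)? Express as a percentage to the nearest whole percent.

F_rel = 106%

F_rel = (AUC_test/D_test) / (AUC_ref/D_ref)
      = (960/50) / (907.9/50)
      = 19.2 / 18.158 = 1.0574 = 105.74%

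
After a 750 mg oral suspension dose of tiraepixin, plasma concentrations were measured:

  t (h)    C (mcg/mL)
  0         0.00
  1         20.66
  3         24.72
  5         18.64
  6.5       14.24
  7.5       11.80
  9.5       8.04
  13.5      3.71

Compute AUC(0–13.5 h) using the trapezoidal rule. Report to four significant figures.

AUC = 180.1 mcg/mL·h

Trapezoidal AUC_0→13.5:
  [0→1]: (0.00+20.66)/2 × 1 = 10.33
  [1→3]: (20.66+24.72)/2 × 2 = 45.38
  [3→5]: (24.72+18.64)/2 × 2 = 43.36
  [5→6.5]: (18.64+14.24)/2 × 1.5 = 24.66
  [6.5→7.5]: (14.24+11.80)/2 × 1 = 13.02
  [7.5→9.5]: (11.80+8.04)/2 × 2 = 19.84
  [9.5→13.5]: (8.04+3.71)/2 × 4 = 23.5
  Sum = 180.09 mcg/mL·h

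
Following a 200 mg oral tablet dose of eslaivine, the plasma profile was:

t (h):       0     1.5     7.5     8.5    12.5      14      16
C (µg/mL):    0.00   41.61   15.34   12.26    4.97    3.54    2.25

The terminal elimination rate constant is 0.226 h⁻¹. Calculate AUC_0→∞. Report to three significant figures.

AUC = 272 µg/mL·h

Trapezoidal AUC_0→16:
  [0→1.5]: (0.00+41.61)/2 × 1.5 = 31.2075
  [1.5→7.5]: (41.61+15.34)/2 × 6 = 170.85
  [7.5→8.5]: (15.34+12.26)/2 × 1 = 13.8
  [8.5→12.5]: (12.26+4.97)/2 × 4 = 34.46
  [12.5→14]: (4.97+3.54)/2 × 1.5 = 6.3825
  [14→16]: (3.54+2.25)/2 × 2 = 5.79
  Sum = 262.49 µg/mL·h
Extrapolated tail: C_last / k_e = 2.25 / 0.226 = 9.956
AUC_0→∞ = 262.49 + 9.956 = 272.446 µg/mL·h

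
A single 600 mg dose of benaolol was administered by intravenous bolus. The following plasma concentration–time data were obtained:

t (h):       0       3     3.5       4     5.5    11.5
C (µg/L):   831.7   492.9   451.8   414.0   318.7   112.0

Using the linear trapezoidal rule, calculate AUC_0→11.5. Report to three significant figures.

Trapezoidal AUC_0→11.5:
  [0→3]: (831.7+492.9)/2 × 3 = 1986.9
  [3→3.5]: (492.9+451.8)/2 × 0.5 = 236.175
  [3.5→4]: (451.8+414.0)/2 × 0.5 = 216.45
  [4→5.5]: (414.0+318.7)/2 × 1.5 = 549.525
  [5.5→11.5]: (318.7+112.0)/2 × 6 = 1292.1
  Sum = 4281.15 µg/L·h

AUC = 4280 µg/L·h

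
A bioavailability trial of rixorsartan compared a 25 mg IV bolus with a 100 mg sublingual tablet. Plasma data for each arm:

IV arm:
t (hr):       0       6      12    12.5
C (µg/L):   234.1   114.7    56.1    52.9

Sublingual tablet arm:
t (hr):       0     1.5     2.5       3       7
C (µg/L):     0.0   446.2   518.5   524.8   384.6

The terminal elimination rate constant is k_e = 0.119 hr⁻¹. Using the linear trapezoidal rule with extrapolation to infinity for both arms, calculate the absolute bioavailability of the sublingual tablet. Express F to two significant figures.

Trapezoidal AUC_0→12.5 (IV):
  [0→6]: (234.1+114.7)/2 × 6 = 1046.4
  [6→12]: (114.7+56.1)/2 × 6 = 512.4
  [12→12.5]: (56.1+52.9)/2 × 0.5 = 27.25
  Sum = 1586.05 µg/L·hr
IV tail: 52.9/0.119 = 444.538; AUC_iv,0→∞ = 1586.05 + 444.538 = 2030.588 µg/L·hr
Trapezoidal AUC_0→7 (sublingual tablet):
  [0→1.5]: (0.0+446.2)/2 × 1.5 = 334.65
  [1.5→2.5]: (446.2+518.5)/2 × 1 = 482.35
  [2.5→3]: (518.5+524.8)/2 × 0.5 = 260.825
  [3→7]: (524.8+384.6)/2 × 4 = 1818.8
  Sum = 2896.625 µg/L·hr
sublingual tablet tail: 384.6/0.119 = 3231.933; AUC_ev,0→∞ = 2896.625 + 3231.933 = 6128.558 µg/L·hr
F = (AUC_ev/D_ev)/(AUC_iv/D_iv) = (6128.558/100)/(2030.588/25) = 61.28558/81.22352 = 0.7545

F = 0.75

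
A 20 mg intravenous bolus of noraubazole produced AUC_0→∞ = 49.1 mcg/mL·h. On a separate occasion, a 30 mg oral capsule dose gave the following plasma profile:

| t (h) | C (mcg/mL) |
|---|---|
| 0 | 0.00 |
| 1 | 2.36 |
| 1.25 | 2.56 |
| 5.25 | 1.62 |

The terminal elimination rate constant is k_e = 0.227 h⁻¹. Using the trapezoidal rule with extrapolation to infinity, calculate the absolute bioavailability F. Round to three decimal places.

Trapezoidal AUC_0→5.25 (oral capsule):
  [0→1]: (0.00+2.36)/2 × 1 = 1.18
  [1→1.25]: (2.36+2.56)/2 × 0.25 = 0.615
  [1.25→5.25]: (2.56+1.62)/2 × 4 = 8.36
  Sum = 10.155 mcg/mL·h
Tail: C_last/k_e = 1.62/0.227 = 7.137
AUC_0→∞ (oral capsule) = 10.155 + 7.137 = 17.292 mcg/mL·h
F = (AUC_ev/D_ev)/(AUC_iv/D_iv) = (17.292/30)/(49.1/20) = 0.5764/2.455 = 0.2348

F = 0.235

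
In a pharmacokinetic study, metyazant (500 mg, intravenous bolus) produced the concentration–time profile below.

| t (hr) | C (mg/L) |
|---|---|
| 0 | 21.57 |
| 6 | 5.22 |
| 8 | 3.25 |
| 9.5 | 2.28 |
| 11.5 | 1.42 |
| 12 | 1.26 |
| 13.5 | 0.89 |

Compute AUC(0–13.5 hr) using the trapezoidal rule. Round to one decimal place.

Trapezoidal AUC_0→13.5:
  [0→6]: (21.57+5.22)/2 × 6 = 80.37
  [6→8]: (5.22+3.25)/2 × 2 = 8.47
  [8→9.5]: (3.25+2.28)/2 × 1.5 = 4.1475
  [9.5→11.5]: (2.28+1.42)/2 × 2 = 3.7
  [11.5→12]: (1.42+1.26)/2 × 0.5 = 0.67
  [12→13.5]: (1.26+0.89)/2 × 1.5 = 1.6125
  Sum = 98.97 mg/L·hr

AUC = 99.0 mg/L·hr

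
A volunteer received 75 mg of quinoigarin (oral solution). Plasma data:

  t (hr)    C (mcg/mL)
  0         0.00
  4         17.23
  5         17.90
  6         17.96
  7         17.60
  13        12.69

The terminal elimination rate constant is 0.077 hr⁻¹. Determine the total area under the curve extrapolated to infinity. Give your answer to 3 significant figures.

Trapezoidal AUC_0→13:
  [0→4]: (0.00+17.23)/2 × 4 = 34.46
  [4→5]: (17.23+17.90)/2 × 1 = 17.565
  [5→6]: (17.90+17.96)/2 × 1 = 17.93
  [6→7]: (17.96+17.60)/2 × 1 = 17.78
  [7→13]: (17.60+12.69)/2 × 6 = 90.87
  Sum = 178.605 mcg/mL·hr
Extrapolated tail: C_last / k_e = 12.69 / 0.077 = 164.805
AUC_0→∞ = 178.605 + 164.805 = 343.41 mcg/mL·hr

AUC = 343 mcg/mL·hr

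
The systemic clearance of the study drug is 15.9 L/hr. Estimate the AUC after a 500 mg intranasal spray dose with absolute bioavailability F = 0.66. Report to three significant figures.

AUC_0→∞ = F × Dose / CL
        = 0.66 × 500 / 15.9 = 20.7547 mg/L·hr

AUC = 20.8 mg/L·hr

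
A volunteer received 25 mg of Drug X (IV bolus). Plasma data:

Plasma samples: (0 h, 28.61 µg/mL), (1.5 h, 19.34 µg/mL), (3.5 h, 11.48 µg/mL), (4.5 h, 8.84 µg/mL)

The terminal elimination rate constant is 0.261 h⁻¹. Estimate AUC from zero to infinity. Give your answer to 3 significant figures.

Trapezoidal AUC_0→4.5:
  [0→1.5]: (28.61+19.34)/2 × 1.5 = 35.9625
  [1.5→3.5]: (19.34+11.48)/2 × 2 = 30.82
  [3.5→4.5]: (11.48+8.84)/2 × 1 = 10.16
  Sum = 76.9425 µg/mL·h
Extrapolated tail: C_last / k_e = 8.84 / 0.261 = 33.870
AUC_0→∞ = 76.9425 + 33.870 = 110.8125 µg/mL·h

AUC = 111 µg/mL·h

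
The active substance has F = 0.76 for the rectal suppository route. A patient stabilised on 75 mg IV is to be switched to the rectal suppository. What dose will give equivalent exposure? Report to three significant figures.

For equal systemic exposure: F × D_ev = D_iv
D_ev = D_iv / F = 75 / 0.76 = 98.6842 mg

D_rectal = 98.7 mg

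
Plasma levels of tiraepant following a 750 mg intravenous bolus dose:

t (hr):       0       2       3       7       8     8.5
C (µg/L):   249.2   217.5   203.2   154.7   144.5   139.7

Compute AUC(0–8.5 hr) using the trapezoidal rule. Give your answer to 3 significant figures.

AUC = 1610 µg/L·hr

Trapezoidal AUC_0→8.5:
  [0→2]: (249.2+217.5)/2 × 2 = 466.7
  [2→3]: (217.5+203.2)/2 × 1 = 210.35
  [3→7]: (203.2+154.7)/2 × 4 = 715.8
  [7→8]: (154.7+144.5)/2 × 1 = 149.6
  [8→8.5]: (144.5+139.7)/2 × 0.5 = 71.05
  Sum = 1613.5 µg/L·hr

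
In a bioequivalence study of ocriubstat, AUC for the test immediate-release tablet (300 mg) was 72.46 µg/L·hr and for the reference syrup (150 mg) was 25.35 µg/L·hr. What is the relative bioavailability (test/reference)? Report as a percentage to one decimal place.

F_rel = (AUC_test/D_test) / (AUC_ref/D_ref)
      = (72.46/300) / (25.35/150)
      = 0.241533 / 0.169 = 1.4292 = 142.92%

F_rel = 142.9%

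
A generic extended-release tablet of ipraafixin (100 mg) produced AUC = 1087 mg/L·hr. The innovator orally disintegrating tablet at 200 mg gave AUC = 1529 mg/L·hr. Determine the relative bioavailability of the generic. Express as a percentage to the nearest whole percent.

F_rel = 142%

F_rel = (AUC_test/D_test) / (AUC_ref/D_ref)
      = (1087/100) / (1529/200)
      = 10.87 / 7.645 = 1.4218 = 142.18%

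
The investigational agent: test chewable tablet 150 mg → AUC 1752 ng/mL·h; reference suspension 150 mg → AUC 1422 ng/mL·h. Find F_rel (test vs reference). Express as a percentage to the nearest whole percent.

F_rel = 123%

F_rel = (AUC_test/D_test) / (AUC_ref/D_ref)
      = (1752/150) / (1422/150)
      = 11.68 / 9.48 = 1.2321 = 123.21%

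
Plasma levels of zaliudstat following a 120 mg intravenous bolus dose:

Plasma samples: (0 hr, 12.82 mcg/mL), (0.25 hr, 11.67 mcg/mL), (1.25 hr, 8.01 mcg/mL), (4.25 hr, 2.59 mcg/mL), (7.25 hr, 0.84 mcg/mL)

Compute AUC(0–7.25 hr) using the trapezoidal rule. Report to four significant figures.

Trapezoidal AUC_0→7.25:
  [0→0.25]: (12.82+11.67)/2 × 0.25 = 3.06125
  [0.25→1.25]: (11.67+8.01)/2 × 1 = 9.84
  [1.25→4.25]: (8.01+2.59)/2 × 3 = 15.9
  [4.25→7.25]: (2.59+0.84)/2 × 3 = 5.145
  Sum = 33.94625 mcg/mL·hr

AUC = 33.95 mcg/mL·hr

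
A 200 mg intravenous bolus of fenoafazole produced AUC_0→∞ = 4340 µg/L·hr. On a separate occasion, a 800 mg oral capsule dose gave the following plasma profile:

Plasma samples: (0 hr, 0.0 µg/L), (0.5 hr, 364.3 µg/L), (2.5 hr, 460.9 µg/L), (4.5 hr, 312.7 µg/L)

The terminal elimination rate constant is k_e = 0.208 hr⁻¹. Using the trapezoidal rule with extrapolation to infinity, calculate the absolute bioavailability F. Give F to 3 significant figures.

F = 0.184

Trapezoidal AUC_0→4.5 (oral capsule):
  [0→0.5]: (0.0+364.3)/2 × 0.5 = 91.075
  [0.5→2.5]: (364.3+460.9)/2 × 2 = 825.2
  [2.5→4.5]: (460.9+312.7)/2 × 2 = 773.6
  Sum = 1689.875 µg/L·hr
Tail: C_last/k_e = 312.7/0.208 = 1503.365
AUC_0→∞ (oral capsule) = 1689.875 + 1503.365 = 3193.24 µg/L·hr
F = (AUC_ev/D_ev)/(AUC_iv/D_iv) = (3193.24/800)/(4340/200) = 3.99155/21.7 = 0.1839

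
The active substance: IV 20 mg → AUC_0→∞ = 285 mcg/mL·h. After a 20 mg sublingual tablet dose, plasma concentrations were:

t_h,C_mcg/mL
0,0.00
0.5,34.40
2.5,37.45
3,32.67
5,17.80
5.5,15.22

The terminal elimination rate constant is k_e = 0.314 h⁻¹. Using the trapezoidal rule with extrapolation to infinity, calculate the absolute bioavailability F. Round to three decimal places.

F = 0.720

Trapezoidal AUC_0→5.5 (sublingual tablet):
  [0→0.5]: (0.00+34.40)/2 × 0.5 = 8.6
  [0.5→2.5]: (34.40+37.45)/2 × 2 = 71.85
  [2.5→3]: (37.45+32.67)/2 × 0.5 = 17.53
  [3→5]: (32.67+17.80)/2 × 2 = 50.47
  [5→5.5]: (17.80+15.22)/2 × 0.5 = 8.255
  Sum = 156.705 mcg/mL·h
Tail: C_last/k_e = 15.22/0.314 = 48.471
AUC_0→∞ (sublingual tablet) = 156.705 + 48.471 = 205.176 mcg/mL·h
F = (AUC_ev/D_ev)/(AUC_iv/D_iv) = (205.176/20)/(285/20) = 10.2588/14.25 = 0.7199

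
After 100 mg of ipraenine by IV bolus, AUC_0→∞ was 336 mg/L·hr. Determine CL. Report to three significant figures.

CL = Dose_iv / AUC_0→∞
   = 100 / 336 = 0.297619 L/hr

CL = 0.298 L/hr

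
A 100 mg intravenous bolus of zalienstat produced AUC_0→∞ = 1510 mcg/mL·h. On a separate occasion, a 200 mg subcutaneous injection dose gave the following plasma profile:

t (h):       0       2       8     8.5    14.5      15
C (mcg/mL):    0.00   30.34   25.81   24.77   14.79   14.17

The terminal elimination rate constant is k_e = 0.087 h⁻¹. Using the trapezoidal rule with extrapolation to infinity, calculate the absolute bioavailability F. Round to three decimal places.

Trapezoidal AUC_0→15 (subcutaneous injection):
  [0→2]: (0.00+30.34)/2 × 2 = 30.34
  [2→8]: (30.34+25.81)/2 × 6 = 168.45
  [8→8.5]: (25.81+24.77)/2 × 0.5 = 12.645
  [8.5→14.5]: (24.77+14.79)/2 × 6 = 118.68
  [14.5→15]: (14.79+14.17)/2 × 0.5 = 7.24
  Sum = 337.355 mcg/mL·h
Tail: C_last/k_e = 14.17/0.087 = 162.874
AUC_0→∞ (subcutaneous injection) = 337.355 + 162.874 = 500.229 mcg/mL·h
F = (AUC_ev/D_ev)/(AUC_iv/D_iv) = (500.229/200)/(1510/100) = 2.501145/15.1 = 0.1656

F = 0.166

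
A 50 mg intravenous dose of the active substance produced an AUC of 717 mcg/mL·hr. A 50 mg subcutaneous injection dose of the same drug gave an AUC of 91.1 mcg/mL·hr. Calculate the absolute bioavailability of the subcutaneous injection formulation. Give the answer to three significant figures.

F = (AUC_ev / D_ev) / (AUC_iv / D_iv)
  = (91.1/50) / (717/50)
  = 1.822 / 14.34 = 0.1271

F = 0.127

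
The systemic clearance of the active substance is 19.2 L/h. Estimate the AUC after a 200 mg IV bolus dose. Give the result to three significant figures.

AUC = 10.4 mg/L·h

AUC_0→∞ = Dose_iv / CL
        = 200 / 19.2 = 10.4167 mg/L·h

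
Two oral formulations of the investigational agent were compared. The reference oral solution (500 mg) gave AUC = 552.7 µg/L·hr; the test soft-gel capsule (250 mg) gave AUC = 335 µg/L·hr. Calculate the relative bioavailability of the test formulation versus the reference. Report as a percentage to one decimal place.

F_rel = (AUC_test/D_test) / (AUC_ref/D_ref)
      = (335/250) / (552.7/500)
      = 1.34 / 1.1054 = 1.2122 = 121.22%

F_rel = 121.2%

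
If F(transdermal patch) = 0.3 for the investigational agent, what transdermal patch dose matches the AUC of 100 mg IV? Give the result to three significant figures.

D_transdermal = 333 mg

For equal systemic exposure: F × D_ev = D_iv
D_ev = D_iv / F = 100 / 0.3 = 333.333 mg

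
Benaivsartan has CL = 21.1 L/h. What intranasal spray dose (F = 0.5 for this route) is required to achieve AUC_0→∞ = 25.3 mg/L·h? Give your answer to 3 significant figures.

Dose = CL × AUC_0→∞ / F
     = 21.1 × 25.3 / 0.5 = 1067.66 mg

Dose = 1070 mg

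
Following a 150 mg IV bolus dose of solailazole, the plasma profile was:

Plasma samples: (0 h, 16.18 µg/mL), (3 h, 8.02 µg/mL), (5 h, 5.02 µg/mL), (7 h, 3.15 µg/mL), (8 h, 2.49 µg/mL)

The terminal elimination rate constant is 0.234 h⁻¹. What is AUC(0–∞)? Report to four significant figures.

AUC = 70.97 µg/mL·h

Trapezoidal AUC_0→8:
  [0→3]: (16.18+8.02)/2 × 3 = 36.3
  [3→5]: (8.02+5.02)/2 × 2 = 13.04
  [5→7]: (5.02+3.15)/2 × 2 = 8.17
  [7→8]: (3.15+2.49)/2 × 1 = 2.82
  Sum = 60.33 µg/mL·h
Extrapolated tail: C_last / k_e = 2.49 / 0.234 = 10.641
AUC_0→∞ = 60.33 + 10.641 = 70.971 µg/mL·h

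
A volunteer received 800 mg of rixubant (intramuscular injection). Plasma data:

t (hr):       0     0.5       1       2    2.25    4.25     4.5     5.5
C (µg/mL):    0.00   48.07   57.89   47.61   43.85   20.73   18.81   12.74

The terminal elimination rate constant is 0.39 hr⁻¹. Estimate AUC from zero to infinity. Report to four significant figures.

Trapezoidal AUC_0→5.5:
  [0→0.5]: (0.00+48.07)/2 × 0.5 = 12.0175
  [0.5→1]: (48.07+57.89)/2 × 0.5 = 26.49
  [1→2]: (57.89+47.61)/2 × 1 = 52.75
  [2→2.25]: (47.61+43.85)/2 × 0.25 = 11.4325
  [2.25→4.25]: (43.85+20.73)/2 × 2 = 64.58
  [4.25→4.5]: (20.73+18.81)/2 × 0.25 = 4.9425
  [4.5→5.5]: (18.81+12.74)/2 × 1 = 15.775
  Sum = 187.9875 µg/mL·hr
Extrapolated tail: C_last / k_e = 12.74 / 0.39 = 32.667
AUC_0→∞ = 187.9875 + 32.667 = 220.6545 µg/mL·hr

AUC = 220.7 µg/mL·hr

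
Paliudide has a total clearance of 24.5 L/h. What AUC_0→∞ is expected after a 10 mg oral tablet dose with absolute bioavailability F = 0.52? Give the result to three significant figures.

AUC = 0.212 mg/L·h

AUC_0→∞ = F × Dose / CL
        = 0.52 × 10 / 24.5 = 0.212245 mg/L·h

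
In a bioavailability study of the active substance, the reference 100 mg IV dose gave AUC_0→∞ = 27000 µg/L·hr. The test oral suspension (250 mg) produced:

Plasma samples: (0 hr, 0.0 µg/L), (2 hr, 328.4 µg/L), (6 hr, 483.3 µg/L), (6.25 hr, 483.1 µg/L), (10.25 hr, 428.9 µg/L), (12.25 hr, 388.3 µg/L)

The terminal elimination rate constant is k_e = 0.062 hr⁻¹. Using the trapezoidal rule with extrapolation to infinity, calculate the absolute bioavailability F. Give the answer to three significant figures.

Trapezoidal AUC_0→12.25 (oral suspension):
  [0→2]: (0.0+328.4)/2 × 2 = 328.4
  [2→6]: (328.4+483.3)/2 × 4 = 1623.4
  [6→6.25]: (483.3+483.1)/2 × 0.25 = 120.8
  [6.25→10.25]: (483.1+428.9)/2 × 4 = 1824.0
  [10.25→12.25]: (428.9+388.3)/2 × 2 = 817.2
  Sum = 4713.8 µg/L·hr
Tail: C_last/k_e = 388.3/0.062 = 6262.903
AUC_0→∞ (oral suspension) = 4713.8 + 6262.903 = 10976.703 µg/L·hr
F = (AUC_ev/D_ev)/(AUC_iv/D_iv) = (10976.703/250)/(27000/100) = 43.906812/270 = 0.1626

F = 0.163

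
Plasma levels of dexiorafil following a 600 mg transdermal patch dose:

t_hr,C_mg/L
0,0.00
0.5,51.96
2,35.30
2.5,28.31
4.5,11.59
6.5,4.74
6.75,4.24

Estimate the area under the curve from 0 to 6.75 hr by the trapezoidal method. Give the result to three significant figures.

Trapezoidal AUC_0→6.75:
  [0→0.5]: (0.00+51.96)/2 × 0.5 = 12.99
  [0.5→2]: (51.96+35.30)/2 × 1.5 = 65.445
  [2→2.5]: (35.30+28.31)/2 × 0.5 = 15.9025
  [2.5→4.5]: (28.31+11.59)/2 × 2 = 39.9
  [4.5→6.5]: (11.59+4.74)/2 × 2 = 16.33
  [6.5→6.75]: (4.74+4.24)/2 × 0.25 = 1.1225
  Sum = 151.69 mg/L·hr

AUC = 152 mg/L·hr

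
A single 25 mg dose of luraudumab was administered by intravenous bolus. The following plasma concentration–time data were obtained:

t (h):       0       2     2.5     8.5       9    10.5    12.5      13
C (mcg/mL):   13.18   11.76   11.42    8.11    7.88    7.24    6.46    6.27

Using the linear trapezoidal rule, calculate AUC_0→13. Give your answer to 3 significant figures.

AUC = 122 mcg/mL·h

Trapezoidal AUC_0→13:
  [0→2]: (13.18+11.76)/2 × 2 = 24.94
  [2→2.5]: (11.76+11.42)/2 × 0.5 = 5.795
  [2.5→8.5]: (11.42+8.11)/2 × 6 = 58.59
  [8.5→9]: (8.11+7.88)/2 × 0.5 = 3.9975
  [9→10.5]: (7.88+7.24)/2 × 1.5 = 11.34
  [10.5→12.5]: (7.24+6.46)/2 × 2 = 13.7
  [12.5→13]: (6.46+6.27)/2 × 0.5 = 3.1825
  Sum = 121.545 mcg/mL·h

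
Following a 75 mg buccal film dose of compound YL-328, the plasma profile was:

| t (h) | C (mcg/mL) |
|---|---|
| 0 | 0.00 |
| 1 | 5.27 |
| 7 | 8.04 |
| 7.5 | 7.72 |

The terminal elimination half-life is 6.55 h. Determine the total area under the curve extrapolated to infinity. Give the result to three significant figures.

Trapezoidal AUC_0→7.5:
  [0→1]: (0.00+5.27)/2 × 1 = 2.635
  [1→7]: (5.27+8.04)/2 × 6 = 39.93
  [7→7.5]: (8.04+7.72)/2 × 0.5 = 3.94
  Sum = 46.505 mcg/mL·h
k_e = ln2 / t½ = 0.693147 / 6.55 = 0.1058 h^-1
Extrapolated tail: C_last / k_e = 7.72 / 0.1058 = 72.968
AUC_0→∞ = 46.505 + 72.968 = 119.473 mcg/mL·h

AUC = 119 mcg/mL·h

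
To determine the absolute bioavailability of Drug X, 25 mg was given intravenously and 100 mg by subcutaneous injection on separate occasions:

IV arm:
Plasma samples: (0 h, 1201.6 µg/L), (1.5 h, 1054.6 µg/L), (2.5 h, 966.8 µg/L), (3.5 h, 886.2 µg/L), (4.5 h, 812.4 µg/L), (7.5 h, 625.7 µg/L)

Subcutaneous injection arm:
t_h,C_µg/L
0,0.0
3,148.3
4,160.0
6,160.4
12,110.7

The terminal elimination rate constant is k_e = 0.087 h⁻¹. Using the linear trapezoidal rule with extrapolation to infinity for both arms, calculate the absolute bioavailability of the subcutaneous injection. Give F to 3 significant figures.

F = 0.0503

Trapezoidal AUC_0→7.5 (IV):
  [0→1.5]: (1201.6+1054.6)/2 × 1.5 = 1692.15
  [1.5→2.5]: (1054.6+966.8)/2 × 1 = 1010.7
  [2.5→3.5]: (966.8+886.2)/2 × 1 = 926.5
  [3.5→4.5]: (886.2+812.4)/2 × 1 = 849.3
  [4.5→7.5]: (812.4+625.7)/2 × 3 = 2157.15
  Sum = 6635.8 µg/L·h
IV tail: 625.7/0.087 = 7191.954; AUC_iv,0→∞ = 6635.8 + 7191.954 = 13827.754 µg/L·h
Trapezoidal AUC_0→12 (subcutaneous injection):
  [0→3]: (0.0+148.3)/2 × 3 = 222.45
  [3→4]: (148.3+160.0)/2 × 1 = 154.15
  [4→6]: (160.0+160.4)/2 × 2 = 320.4
  [6→12]: (160.4+110.7)/2 × 6 = 813.3
  Sum = 1510.3 µg/L·h
subcutaneous injection tail: 110.7/0.087 = 1272.414; AUC_ev,0→∞ = 1510.3 + 1272.414 = 2782.714 µg/L·h
F = (AUC_ev/D_ev)/(AUC_iv/D_iv) = (2782.714/100)/(13827.754/25) = 27.82714/553.11016 = 0.0503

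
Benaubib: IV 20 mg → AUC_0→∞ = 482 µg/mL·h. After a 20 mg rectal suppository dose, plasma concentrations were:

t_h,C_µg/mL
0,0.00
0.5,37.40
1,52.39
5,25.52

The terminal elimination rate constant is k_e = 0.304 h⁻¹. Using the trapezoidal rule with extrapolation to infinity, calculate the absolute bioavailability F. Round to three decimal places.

Trapezoidal AUC_0→5 (rectal suppository):
  [0→0.5]: (0.00+37.40)/2 × 0.5 = 9.35
  [0.5→1]: (37.40+52.39)/2 × 0.5 = 22.4475
  [1→5]: (52.39+25.52)/2 × 4 = 155.82
  Sum = 187.6175 µg/mL·h
Tail: C_last/k_e = 25.52/0.304 = 83.947
AUC_0→∞ (rectal suppository) = 187.6175 + 83.947 = 271.5645 µg/mL·h
F = (AUC_ev/D_ev)/(AUC_iv/D_iv) = (271.5645/20)/(482/20) = 13.578225/24.1 = 0.5634

F = 0.563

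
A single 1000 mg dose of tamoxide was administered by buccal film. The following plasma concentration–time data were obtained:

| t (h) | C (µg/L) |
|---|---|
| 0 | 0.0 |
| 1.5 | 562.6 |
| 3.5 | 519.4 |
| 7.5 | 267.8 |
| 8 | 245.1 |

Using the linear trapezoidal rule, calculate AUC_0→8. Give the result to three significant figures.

AUC = 3210 µg/L·h

Trapezoidal AUC_0→8:
  [0→1.5]: (0.0+562.6)/2 × 1.5 = 421.95
  [1.5→3.5]: (562.6+519.4)/2 × 2 = 1082.0
  [3.5→7.5]: (519.4+267.8)/2 × 4 = 1574.4
  [7.5→8]: (267.8+245.1)/2 × 0.5 = 128.225
  Sum = 3206.575 µg/L·h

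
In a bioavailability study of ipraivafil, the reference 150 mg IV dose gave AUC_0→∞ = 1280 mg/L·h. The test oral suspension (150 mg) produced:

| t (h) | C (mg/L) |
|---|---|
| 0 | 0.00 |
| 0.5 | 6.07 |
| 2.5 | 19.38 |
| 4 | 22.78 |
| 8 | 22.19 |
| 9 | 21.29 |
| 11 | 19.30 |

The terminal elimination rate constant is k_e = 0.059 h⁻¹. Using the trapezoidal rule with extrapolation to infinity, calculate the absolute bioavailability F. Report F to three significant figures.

F = 0.420

Trapezoidal AUC_0→11 (oral suspension):
  [0→0.5]: (0.00+6.07)/2 × 0.5 = 1.5175
  [0.5→2.5]: (6.07+19.38)/2 × 2 = 25.45
  [2.5→4]: (19.38+22.78)/2 × 1.5 = 31.62
  [4→8]: (22.78+22.19)/2 × 4 = 89.94
  [8→9]: (22.19+21.29)/2 × 1 = 21.74
  [9→11]: (21.29+19.30)/2 × 2 = 40.59
  Sum = 210.8575 mg/L·h
Tail: C_last/k_e = 19.30/0.059 = 327.119
AUC_0→∞ (oral suspension) = 210.8575 + 327.119 = 537.9765 mg/L·h
F = (AUC_ev/D_ev)/(AUC_iv/D_iv) = (537.9765/150)/(1280/150) = 3.58651/8.53333 = 0.4203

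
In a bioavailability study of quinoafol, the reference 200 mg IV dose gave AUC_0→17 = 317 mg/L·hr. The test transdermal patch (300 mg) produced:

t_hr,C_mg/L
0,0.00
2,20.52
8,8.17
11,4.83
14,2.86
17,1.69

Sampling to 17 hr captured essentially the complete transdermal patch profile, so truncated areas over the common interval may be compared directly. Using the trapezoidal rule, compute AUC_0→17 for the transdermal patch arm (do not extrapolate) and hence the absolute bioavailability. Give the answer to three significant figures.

Trapezoidal AUC_0→17 (transdermal patch):
  [0→2]: (0.00+20.52)/2 × 2 = 20.52
  [2→8]: (20.52+8.17)/2 × 6 = 86.07
  [8→11]: (8.17+4.83)/2 × 3 = 19.5
  [11→14]: (4.83+2.86)/2 × 3 = 11.535
  [14→17]: (2.86+1.69)/2 × 3 = 6.825
  Sum = 144.45 mg/L·hr
F = (AUC_ev/D_ev)/(AUC_iv/D_iv) = (144.45/300)/(317/200) = 0.4815/1.585 = 0.3038

F = 0.304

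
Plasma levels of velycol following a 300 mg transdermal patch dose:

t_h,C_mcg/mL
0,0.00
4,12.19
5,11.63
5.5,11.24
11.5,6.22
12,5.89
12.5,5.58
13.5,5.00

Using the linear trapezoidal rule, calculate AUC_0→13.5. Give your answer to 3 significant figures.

Trapezoidal AUC_0→13.5:
  [0→4]: (0.00+12.19)/2 × 4 = 24.38
  [4→5]: (12.19+11.63)/2 × 1 = 11.91
  [5→5.5]: (11.63+11.24)/2 × 0.5 = 5.7175
  [5.5→11.5]: (11.24+6.22)/2 × 6 = 52.38
  [11.5→12]: (6.22+5.89)/2 × 0.5 = 3.0275
  [12→12.5]: (5.89+5.58)/2 × 0.5 = 2.8675
  [12.5→13.5]: (5.58+5.00)/2 × 1 = 5.29
  Sum = 105.5725 mcg/mL·h

AUC = 106 mcg/mL·h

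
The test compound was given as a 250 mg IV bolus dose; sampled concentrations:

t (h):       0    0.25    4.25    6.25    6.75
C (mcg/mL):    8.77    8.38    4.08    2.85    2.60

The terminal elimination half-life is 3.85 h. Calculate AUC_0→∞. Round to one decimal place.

AUC = 49.8 mcg/mL·h

Trapezoidal AUC_0→6.75:
  [0→0.25]: (8.77+8.38)/2 × 0.25 = 2.14375
  [0.25→4.25]: (8.38+4.08)/2 × 4 = 24.92
  [4.25→6.25]: (4.08+2.85)/2 × 2 = 6.93
  [6.25→6.75]: (2.85+2.60)/2 × 0.5 = 1.3625
  Sum = 35.35625 mcg/mL·h
k_e = ln2 / t½ = 0.693147 / 3.85 = 0.1800 h^-1
Extrapolated tail: C_last / k_e = 2.60 / 0.18 = 14.444
AUC_0→∞ = 35.35625 + 14.444 = 49.80025 mcg/mL·h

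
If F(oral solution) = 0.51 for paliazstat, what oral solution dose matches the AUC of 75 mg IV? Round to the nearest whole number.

D_oral = 147 mg

For equal systemic exposure: F × D_ev = D_iv
D_ev = D_iv / F = 75 / 0.51 = 147.059 mg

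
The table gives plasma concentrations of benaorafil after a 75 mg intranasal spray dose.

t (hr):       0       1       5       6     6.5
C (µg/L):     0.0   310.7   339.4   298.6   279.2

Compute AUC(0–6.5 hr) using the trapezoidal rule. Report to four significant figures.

AUC = 1919 µg/L·hr

Trapezoidal AUC_0→6.5:
  [0→1]: (0.0+310.7)/2 × 1 = 155.35
  [1→5]: (310.7+339.4)/2 × 4 = 1300.2
  [5→6]: (339.4+298.6)/2 × 1 = 319.0
  [6→6.5]: (298.6+279.2)/2 × 0.5 = 144.45
  Sum = 1919.0 µg/L·hr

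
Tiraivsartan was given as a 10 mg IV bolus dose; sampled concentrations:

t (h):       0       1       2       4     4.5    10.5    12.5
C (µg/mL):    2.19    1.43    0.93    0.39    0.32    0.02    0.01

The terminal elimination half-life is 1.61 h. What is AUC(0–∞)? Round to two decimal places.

Trapezoidal AUC_0→12.5:
  [0→1]: (2.19+1.43)/2 × 1 = 1.81
  [1→2]: (1.43+0.93)/2 × 1 = 1.18
  [2→4]: (0.93+0.39)/2 × 2 = 1.32
  [4→4.5]: (0.39+0.32)/2 × 0.5 = 0.1775
  [4.5→10.5]: (0.32+0.02)/2 × 6 = 1.02
  [10.5→12.5]: (0.02+0.01)/2 × 2 = 0.03
  Sum = 5.5375 µg/mL·h
k_e = ln2 / t½ = 0.693147 / 1.61 = 0.4305 h^-1
Extrapolated tail: C_last / k_e = 0.01 / 0.4305 = 0.023
AUC_0→∞ = 5.5375 + 0.023 = 5.5605 µg/mL·h

AUC = 5.56 µg/mL·h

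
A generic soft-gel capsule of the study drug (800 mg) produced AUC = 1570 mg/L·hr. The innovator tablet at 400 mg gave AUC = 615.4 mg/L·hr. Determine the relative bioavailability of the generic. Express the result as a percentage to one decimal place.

F_rel = 127.6%

F_rel = (AUC_test/D_test) / (AUC_ref/D_ref)
      = (1570/800) / (615.4/400)
      = 1.9625 / 1.5385 = 1.2756 = 127.56%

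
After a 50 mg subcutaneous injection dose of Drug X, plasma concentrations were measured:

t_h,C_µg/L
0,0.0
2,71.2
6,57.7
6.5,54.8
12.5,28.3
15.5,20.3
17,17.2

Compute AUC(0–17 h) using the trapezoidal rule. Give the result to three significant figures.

AUC = 707 µg/L·h

Trapezoidal AUC_0→17:
  [0→2]: (0.0+71.2)/2 × 2 = 71.2
  [2→6]: (71.2+57.7)/2 × 4 = 257.8
  [6→6.5]: (57.7+54.8)/2 × 0.5 = 28.125
  [6.5→12.5]: (54.8+28.3)/2 × 6 = 249.3
  [12.5→15.5]: (28.3+20.3)/2 × 3 = 72.9
  [15.5→17]: (20.3+17.2)/2 × 1.5 = 28.125
  Sum = 707.45 µg/L·h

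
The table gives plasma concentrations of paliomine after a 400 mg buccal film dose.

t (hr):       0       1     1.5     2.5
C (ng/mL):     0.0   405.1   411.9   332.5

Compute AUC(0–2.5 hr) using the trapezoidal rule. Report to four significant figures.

Trapezoidal AUC_0→2.5:
  [0→1]: (0.0+405.1)/2 × 1 = 202.55
  [1→1.5]: (405.1+411.9)/2 × 0.5 = 204.25
  [1.5→2.5]: (411.9+332.5)/2 × 1 = 372.2
  Sum = 779.0 ng/mL·hr

AUC = 779.0 ng/mL·hr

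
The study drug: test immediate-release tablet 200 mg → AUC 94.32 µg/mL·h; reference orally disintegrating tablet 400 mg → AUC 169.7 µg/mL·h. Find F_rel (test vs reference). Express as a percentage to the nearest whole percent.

F_rel = 111%

F_rel = (AUC_test/D_test) / (AUC_ref/D_ref)
      = (94.32/200) / (169.7/400)
      = 0.4716 / 0.42425 = 1.1116 = 111.16%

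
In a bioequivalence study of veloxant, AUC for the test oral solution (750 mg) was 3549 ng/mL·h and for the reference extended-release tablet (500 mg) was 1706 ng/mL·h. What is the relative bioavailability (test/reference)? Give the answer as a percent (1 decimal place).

F_rel = 138.7%

F_rel = (AUC_test/D_test) / (AUC_ref/D_ref)
      = (3549/750) / (1706/500)
      = 4.732 / 3.412 = 1.3869 = 138.69%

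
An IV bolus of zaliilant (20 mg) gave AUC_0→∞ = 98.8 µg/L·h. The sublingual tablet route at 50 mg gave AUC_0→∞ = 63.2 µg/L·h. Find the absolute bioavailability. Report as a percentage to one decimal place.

F = 25.6%

F = (AUC_ev / D_ev) / (AUC_iv / D_iv)
  = (63.2/50) / (98.8/20)
  = 1.264 / 4.94 = 0.2559
  = 25.59%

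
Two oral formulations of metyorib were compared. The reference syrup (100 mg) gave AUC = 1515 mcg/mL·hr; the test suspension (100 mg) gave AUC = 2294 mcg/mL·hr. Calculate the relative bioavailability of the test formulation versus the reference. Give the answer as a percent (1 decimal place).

F_rel = 151.4%

F_rel = (AUC_test/D_test) / (AUC_ref/D_ref)
      = (2294/100) / (1515/100)
      = 22.94 / 15.15 = 1.5142 = 151.42%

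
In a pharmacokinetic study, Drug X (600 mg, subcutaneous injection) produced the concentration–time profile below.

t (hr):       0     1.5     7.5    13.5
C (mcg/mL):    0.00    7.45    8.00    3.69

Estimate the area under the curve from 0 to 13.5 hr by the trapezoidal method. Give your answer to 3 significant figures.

Trapezoidal AUC_0→13.5:
  [0→1.5]: (0.00+7.45)/2 × 1.5 = 5.5875
  [1.5→7.5]: (7.45+8.00)/2 × 6 = 46.35
  [7.5→13.5]: (8.00+3.69)/2 × 6 = 35.07
  Sum = 87.0075 mcg/mL·hr

AUC = 87.0 mcg/mL·hr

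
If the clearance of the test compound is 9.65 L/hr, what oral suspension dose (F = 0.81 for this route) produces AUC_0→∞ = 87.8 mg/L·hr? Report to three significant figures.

Dose = 1050 mg

Dose = CL × AUC_0→∞ / F
     = 9.65 × 87.8 / 0.81 = 1046.01 mg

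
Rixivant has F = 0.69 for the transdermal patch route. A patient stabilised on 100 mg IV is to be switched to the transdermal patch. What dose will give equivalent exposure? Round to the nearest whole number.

D_transdermal = 145 mg

For equal systemic exposure: F × D_ev = D_iv
D_ev = D_iv / F = 100 / 0.69 = 144.928 mg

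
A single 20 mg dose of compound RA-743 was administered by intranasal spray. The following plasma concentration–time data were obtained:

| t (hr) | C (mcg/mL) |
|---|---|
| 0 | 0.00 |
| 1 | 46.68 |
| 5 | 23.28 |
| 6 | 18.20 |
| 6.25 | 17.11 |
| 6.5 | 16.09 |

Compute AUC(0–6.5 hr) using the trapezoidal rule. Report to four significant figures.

Trapezoidal AUC_0→6.5:
  [0→1]: (0.00+46.68)/2 × 1 = 23.34
  [1→5]: (46.68+23.28)/2 × 4 = 139.92
  [5→6]: (23.28+18.20)/2 × 1 = 20.74
  [6→6.25]: (18.20+17.11)/2 × 0.25 = 4.41375
  [6.25→6.5]: (17.11+16.09)/2 × 0.25 = 4.15
  Sum = 192.56375 mcg/mL·hr

AUC = 192.6 mcg/mL·hr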